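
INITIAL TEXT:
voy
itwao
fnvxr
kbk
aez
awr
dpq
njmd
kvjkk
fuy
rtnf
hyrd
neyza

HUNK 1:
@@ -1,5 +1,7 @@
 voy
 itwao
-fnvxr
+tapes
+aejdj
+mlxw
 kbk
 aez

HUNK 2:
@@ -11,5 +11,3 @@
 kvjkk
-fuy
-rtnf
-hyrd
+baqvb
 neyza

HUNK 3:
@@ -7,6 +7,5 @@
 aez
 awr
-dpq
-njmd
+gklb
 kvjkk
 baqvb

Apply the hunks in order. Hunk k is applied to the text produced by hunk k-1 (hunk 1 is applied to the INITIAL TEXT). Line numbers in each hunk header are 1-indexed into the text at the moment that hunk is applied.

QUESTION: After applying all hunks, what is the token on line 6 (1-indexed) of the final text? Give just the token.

Answer: kbk

Derivation:
Hunk 1: at line 1 remove [fnvxr] add [tapes,aejdj,mlxw] -> 15 lines: voy itwao tapes aejdj mlxw kbk aez awr dpq njmd kvjkk fuy rtnf hyrd neyza
Hunk 2: at line 11 remove [fuy,rtnf,hyrd] add [baqvb] -> 13 lines: voy itwao tapes aejdj mlxw kbk aez awr dpq njmd kvjkk baqvb neyza
Hunk 3: at line 7 remove [dpq,njmd] add [gklb] -> 12 lines: voy itwao tapes aejdj mlxw kbk aez awr gklb kvjkk baqvb neyza
Final line 6: kbk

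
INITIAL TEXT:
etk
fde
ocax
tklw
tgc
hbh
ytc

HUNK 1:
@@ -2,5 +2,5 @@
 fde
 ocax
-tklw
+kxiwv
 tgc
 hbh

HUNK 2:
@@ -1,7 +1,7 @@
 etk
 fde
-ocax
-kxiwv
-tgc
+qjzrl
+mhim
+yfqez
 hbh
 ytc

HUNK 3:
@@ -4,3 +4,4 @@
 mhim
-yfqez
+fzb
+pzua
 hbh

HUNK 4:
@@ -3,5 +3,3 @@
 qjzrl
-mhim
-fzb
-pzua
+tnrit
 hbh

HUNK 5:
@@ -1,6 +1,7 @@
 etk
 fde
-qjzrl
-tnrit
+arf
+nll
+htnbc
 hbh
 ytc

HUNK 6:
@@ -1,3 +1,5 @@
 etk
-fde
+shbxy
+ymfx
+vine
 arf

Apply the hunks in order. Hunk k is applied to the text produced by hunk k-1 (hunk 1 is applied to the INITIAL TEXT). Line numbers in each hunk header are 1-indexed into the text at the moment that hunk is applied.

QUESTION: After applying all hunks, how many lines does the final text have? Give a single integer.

Answer: 9

Derivation:
Hunk 1: at line 2 remove [tklw] add [kxiwv] -> 7 lines: etk fde ocax kxiwv tgc hbh ytc
Hunk 2: at line 1 remove [ocax,kxiwv,tgc] add [qjzrl,mhim,yfqez] -> 7 lines: etk fde qjzrl mhim yfqez hbh ytc
Hunk 3: at line 4 remove [yfqez] add [fzb,pzua] -> 8 lines: etk fde qjzrl mhim fzb pzua hbh ytc
Hunk 4: at line 3 remove [mhim,fzb,pzua] add [tnrit] -> 6 lines: etk fde qjzrl tnrit hbh ytc
Hunk 5: at line 1 remove [qjzrl,tnrit] add [arf,nll,htnbc] -> 7 lines: etk fde arf nll htnbc hbh ytc
Hunk 6: at line 1 remove [fde] add [shbxy,ymfx,vine] -> 9 lines: etk shbxy ymfx vine arf nll htnbc hbh ytc
Final line count: 9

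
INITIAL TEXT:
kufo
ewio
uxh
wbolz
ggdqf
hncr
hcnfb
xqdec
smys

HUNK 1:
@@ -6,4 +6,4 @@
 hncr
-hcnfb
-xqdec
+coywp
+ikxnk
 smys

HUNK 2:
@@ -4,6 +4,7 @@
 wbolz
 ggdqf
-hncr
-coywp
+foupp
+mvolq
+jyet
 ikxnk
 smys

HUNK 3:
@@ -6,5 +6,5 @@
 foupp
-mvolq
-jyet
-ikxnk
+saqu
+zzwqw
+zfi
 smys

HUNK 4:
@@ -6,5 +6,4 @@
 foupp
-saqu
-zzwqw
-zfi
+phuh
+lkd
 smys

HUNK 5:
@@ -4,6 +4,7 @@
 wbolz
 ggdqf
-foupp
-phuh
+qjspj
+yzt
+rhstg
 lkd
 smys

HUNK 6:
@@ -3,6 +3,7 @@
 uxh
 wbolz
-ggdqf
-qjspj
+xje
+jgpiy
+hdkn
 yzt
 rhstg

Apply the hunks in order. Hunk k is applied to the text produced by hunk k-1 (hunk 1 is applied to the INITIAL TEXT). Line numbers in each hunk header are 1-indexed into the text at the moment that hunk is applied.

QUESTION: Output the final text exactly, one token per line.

Hunk 1: at line 6 remove [hcnfb,xqdec] add [coywp,ikxnk] -> 9 lines: kufo ewio uxh wbolz ggdqf hncr coywp ikxnk smys
Hunk 2: at line 4 remove [hncr,coywp] add [foupp,mvolq,jyet] -> 10 lines: kufo ewio uxh wbolz ggdqf foupp mvolq jyet ikxnk smys
Hunk 3: at line 6 remove [mvolq,jyet,ikxnk] add [saqu,zzwqw,zfi] -> 10 lines: kufo ewio uxh wbolz ggdqf foupp saqu zzwqw zfi smys
Hunk 4: at line 6 remove [saqu,zzwqw,zfi] add [phuh,lkd] -> 9 lines: kufo ewio uxh wbolz ggdqf foupp phuh lkd smys
Hunk 5: at line 4 remove [foupp,phuh] add [qjspj,yzt,rhstg] -> 10 lines: kufo ewio uxh wbolz ggdqf qjspj yzt rhstg lkd smys
Hunk 6: at line 3 remove [ggdqf,qjspj] add [xje,jgpiy,hdkn] -> 11 lines: kufo ewio uxh wbolz xje jgpiy hdkn yzt rhstg lkd smys

Answer: kufo
ewio
uxh
wbolz
xje
jgpiy
hdkn
yzt
rhstg
lkd
smys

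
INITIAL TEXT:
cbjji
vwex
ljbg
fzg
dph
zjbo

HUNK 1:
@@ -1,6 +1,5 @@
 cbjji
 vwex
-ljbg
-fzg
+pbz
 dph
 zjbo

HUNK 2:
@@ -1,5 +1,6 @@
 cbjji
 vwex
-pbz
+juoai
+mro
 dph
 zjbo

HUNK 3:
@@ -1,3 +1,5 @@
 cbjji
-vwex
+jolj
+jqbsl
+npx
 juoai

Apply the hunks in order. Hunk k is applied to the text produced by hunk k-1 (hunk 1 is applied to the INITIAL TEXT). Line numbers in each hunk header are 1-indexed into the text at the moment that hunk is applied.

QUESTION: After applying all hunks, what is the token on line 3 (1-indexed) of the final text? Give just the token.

Answer: jqbsl

Derivation:
Hunk 1: at line 1 remove [ljbg,fzg] add [pbz] -> 5 lines: cbjji vwex pbz dph zjbo
Hunk 2: at line 1 remove [pbz] add [juoai,mro] -> 6 lines: cbjji vwex juoai mro dph zjbo
Hunk 3: at line 1 remove [vwex] add [jolj,jqbsl,npx] -> 8 lines: cbjji jolj jqbsl npx juoai mro dph zjbo
Final line 3: jqbsl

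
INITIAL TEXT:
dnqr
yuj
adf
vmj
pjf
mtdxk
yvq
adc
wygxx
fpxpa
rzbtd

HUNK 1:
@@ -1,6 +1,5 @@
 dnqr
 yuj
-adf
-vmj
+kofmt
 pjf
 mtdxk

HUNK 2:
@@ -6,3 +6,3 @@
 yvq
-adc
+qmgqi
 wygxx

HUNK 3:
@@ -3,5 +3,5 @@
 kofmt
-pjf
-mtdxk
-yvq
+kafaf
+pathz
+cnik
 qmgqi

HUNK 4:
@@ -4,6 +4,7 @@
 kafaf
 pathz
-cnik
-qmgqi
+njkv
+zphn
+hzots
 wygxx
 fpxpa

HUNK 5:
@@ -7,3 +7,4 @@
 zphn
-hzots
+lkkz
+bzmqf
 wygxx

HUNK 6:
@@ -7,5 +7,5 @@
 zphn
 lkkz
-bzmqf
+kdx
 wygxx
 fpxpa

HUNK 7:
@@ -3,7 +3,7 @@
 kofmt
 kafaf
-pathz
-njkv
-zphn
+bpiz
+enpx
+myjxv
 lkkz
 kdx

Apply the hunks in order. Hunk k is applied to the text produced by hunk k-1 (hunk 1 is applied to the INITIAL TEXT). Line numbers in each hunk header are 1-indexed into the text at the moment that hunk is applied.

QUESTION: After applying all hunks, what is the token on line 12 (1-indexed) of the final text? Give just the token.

Answer: rzbtd

Derivation:
Hunk 1: at line 1 remove [adf,vmj] add [kofmt] -> 10 lines: dnqr yuj kofmt pjf mtdxk yvq adc wygxx fpxpa rzbtd
Hunk 2: at line 6 remove [adc] add [qmgqi] -> 10 lines: dnqr yuj kofmt pjf mtdxk yvq qmgqi wygxx fpxpa rzbtd
Hunk 3: at line 3 remove [pjf,mtdxk,yvq] add [kafaf,pathz,cnik] -> 10 lines: dnqr yuj kofmt kafaf pathz cnik qmgqi wygxx fpxpa rzbtd
Hunk 4: at line 4 remove [cnik,qmgqi] add [njkv,zphn,hzots] -> 11 lines: dnqr yuj kofmt kafaf pathz njkv zphn hzots wygxx fpxpa rzbtd
Hunk 5: at line 7 remove [hzots] add [lkkz,bzmqf] -> 12 lines: dnqr yuj kofmt kafaf pathz njkv zphn lkkz bzmqf wygxx fpxpa rzbtd
Hunk 6: at line 7 remove [bzmqf] add [kdx] -> 12 lines: dnqr yuj kofmt kafaf pathz njkv zphn lkkz kdx wygxx fpxpa rzbtd
Hunk 7: at line 3 remove [pathz,njkv,zphn] add [bpiz,enpx,myjxv] -> 12 lines: dnqr yuj kofmt kafaf bpiz enpx myjxv lkkz kdx wygxx fpxpa rzbtd
Final line 12: rzbtd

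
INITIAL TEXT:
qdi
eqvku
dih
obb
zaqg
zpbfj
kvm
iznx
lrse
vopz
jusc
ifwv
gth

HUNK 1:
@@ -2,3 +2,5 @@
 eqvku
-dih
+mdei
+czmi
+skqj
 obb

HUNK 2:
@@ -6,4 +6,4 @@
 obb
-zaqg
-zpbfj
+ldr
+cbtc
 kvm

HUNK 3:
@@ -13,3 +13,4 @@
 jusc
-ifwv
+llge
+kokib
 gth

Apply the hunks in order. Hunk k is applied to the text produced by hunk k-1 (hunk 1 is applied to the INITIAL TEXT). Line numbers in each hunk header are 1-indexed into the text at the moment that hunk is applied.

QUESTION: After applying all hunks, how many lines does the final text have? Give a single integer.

Answer: 16

Derivation:
Hunk 1: at line 2 remove [dih] add [mdei,czmi,skqj] -> 15 lines: qdi eqvku mdei czmi skqj obb zaqg zpbfj kvm iznx lrse vopz jusc ifwv gth
Hunk 2: at line 6 remove [zaqg,zpbfj] add [ldr,cbtc] -> 15 lines: qdi eqvku mdei czmi skqj obb ldr cbtc kvm iznx lrse vopz jusc ifwv gth
Hunk 3: at line 13 remove [ifwv] add [llge,kokib] -> 16 lines: qdi eqvku mdei czmi skqj obb ldr cbtc kvm iznx lrse vopz jusc llge kokib gth
Final line count: 16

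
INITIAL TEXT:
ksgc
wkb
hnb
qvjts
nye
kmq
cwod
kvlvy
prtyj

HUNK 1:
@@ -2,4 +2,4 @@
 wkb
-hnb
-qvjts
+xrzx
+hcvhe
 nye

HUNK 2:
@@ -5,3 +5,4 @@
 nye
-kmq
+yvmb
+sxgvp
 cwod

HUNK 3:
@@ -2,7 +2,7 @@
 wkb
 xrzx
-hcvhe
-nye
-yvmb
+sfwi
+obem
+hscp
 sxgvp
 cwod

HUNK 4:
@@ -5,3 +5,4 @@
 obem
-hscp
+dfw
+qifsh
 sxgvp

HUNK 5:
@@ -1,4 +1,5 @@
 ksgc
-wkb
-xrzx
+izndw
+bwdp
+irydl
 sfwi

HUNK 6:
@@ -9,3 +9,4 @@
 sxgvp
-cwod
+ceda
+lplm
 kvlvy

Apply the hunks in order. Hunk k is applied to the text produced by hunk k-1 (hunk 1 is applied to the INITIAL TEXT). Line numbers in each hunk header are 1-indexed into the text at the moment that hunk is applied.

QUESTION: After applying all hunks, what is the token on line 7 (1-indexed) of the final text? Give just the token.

Answer: dfw

Derivation:
Hunk 1: at line 2 remove [hnb,qvjts] add [xrzx,hcvhe] -> 9 lines: ksgc wkb xrzx hcvhe nye kmq cwod kvlvy prtyj
Hunk 2: at line 5 remove [kmq] add [yvmb,sxgvp] -> 10 lines: ksgc wkb xrzx hcvhe nye yvmb sxgvp cwod kvlvy prtyj
Hunk 3: at line 2 remove [hcvhe,nye,yvmb] add [sfwi,obem,hscp] -> 10 lines: ksgc wkb xrzx sfwi obem hscp sxgvp cwod kvlvy prtyj
Hunk 4: at line 5 remove [hscp] add [dfw,qifsh] -> 11 lines: ksgc wkb xrzx sfwi obem dfw qifsh sxgvp cwod kvlvy prtyj
Hunk 5: at line 1 remove [wkb,xrzx] add [izndw,bwdp,irydl] -> 12 lines: ksgc izndw bwdp irydl sfwi obem dfw qifsh sxgvp cwod kvlvy prtyj
Hunk 6: at line 9 remove [cwod] add [ceda,lplm] -> 13 lines: ksgc izndw bwdp irydl sfwi obem dfw qifsh sxgvp ceda lplm kvlvy prtyj
Final line 7: dfw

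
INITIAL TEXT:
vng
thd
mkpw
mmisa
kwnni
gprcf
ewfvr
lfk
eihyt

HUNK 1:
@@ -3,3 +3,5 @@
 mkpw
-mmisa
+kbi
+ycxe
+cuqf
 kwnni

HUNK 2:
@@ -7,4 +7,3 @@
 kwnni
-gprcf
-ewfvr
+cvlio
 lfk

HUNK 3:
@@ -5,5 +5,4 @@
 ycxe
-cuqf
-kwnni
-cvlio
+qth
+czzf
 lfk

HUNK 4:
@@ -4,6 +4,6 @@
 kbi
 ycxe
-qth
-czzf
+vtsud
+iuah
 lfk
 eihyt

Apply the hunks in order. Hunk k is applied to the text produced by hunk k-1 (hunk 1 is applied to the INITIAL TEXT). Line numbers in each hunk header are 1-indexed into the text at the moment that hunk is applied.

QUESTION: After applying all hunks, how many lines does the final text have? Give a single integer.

Hunk 1: at line 3 remove [mmisa] add [kbi,ycxe,cuqf] -> 11 lines: vng thd mkpw kbi ycxe cuqf kwnni gprcf ewfvr lfk eihyt
Hunk 2: at line 7 remove [gprcf,ewfvr] add [cvlio] -> 10 lines: vng thd mkpw kbi ycxe cuqf kwnni cvlio lfk eihyt
Hunk 3: at line 5 remove [cuqf,kwnni,cvlio] add [qth,czzf] -> 9 lines: vng thd mkpw kbi ycxe qth czzf lfk eihyt
Hunk 4: at line 4 remove [qth,czzf] add [vtsud,iuah] -> 9 lines: vng thd mkpw kbi ycxe vtsud iuah lfk eihyt
Final line count: 9

Answer: 9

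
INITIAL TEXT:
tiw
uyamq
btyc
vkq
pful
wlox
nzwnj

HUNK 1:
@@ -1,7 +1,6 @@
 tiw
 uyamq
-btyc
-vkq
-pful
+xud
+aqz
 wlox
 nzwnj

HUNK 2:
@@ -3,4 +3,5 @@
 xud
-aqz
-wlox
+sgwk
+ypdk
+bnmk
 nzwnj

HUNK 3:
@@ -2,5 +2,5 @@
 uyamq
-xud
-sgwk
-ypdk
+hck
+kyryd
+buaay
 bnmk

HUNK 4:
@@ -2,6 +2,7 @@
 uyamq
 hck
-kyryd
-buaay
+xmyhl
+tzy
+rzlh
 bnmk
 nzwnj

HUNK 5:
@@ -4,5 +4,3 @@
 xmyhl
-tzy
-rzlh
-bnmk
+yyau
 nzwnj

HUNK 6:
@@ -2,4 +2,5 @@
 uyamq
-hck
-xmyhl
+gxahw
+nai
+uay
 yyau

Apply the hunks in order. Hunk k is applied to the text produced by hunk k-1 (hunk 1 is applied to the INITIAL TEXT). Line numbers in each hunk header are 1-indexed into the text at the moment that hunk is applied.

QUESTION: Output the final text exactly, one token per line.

Answer: tiw
uyamq
gxahw
nai
uay
yyau
nzwnj

Derivation:
Hunk 1: at line 1 remove [btyc,vkq,pful] add [xud,aqz] -> 6 lines: tiw uyamq xud aqz wlox nzwnj
Hunk 2: at line 3 remove [aqz,wlox] add [sgwk,ypdk,bnmk] -> 7 lines: tiw uyamq xud sgwk ypdk bnmk nzwnj
Hunk 3: at line 2 remove [xud,sgwk,ypdk] add [hck,kyryd,buaay] -> 7 lines: tiw uyamq hck kyryd buaay bnmk nzwnj
Hunk 4: at line 2 remove [kyryd,buaay] add [xmyhl,tzy,rzlh] -> 8 lines: tiw uyamq hck xmyhl tzy rzlh bnmk nzwnj
Hunk 5: at line 4 remove [tzy,rzlh,bnmk] add [yyau] -> 6 lines: tiw uyamq hck xmyhl yyau nzwnj
Hunk 6: at line 2 remove [hck,xmyhl] add [gxahw,nai,uay] -> 7 lines: tiw uyamq gxahw nai uay yyau nzwnj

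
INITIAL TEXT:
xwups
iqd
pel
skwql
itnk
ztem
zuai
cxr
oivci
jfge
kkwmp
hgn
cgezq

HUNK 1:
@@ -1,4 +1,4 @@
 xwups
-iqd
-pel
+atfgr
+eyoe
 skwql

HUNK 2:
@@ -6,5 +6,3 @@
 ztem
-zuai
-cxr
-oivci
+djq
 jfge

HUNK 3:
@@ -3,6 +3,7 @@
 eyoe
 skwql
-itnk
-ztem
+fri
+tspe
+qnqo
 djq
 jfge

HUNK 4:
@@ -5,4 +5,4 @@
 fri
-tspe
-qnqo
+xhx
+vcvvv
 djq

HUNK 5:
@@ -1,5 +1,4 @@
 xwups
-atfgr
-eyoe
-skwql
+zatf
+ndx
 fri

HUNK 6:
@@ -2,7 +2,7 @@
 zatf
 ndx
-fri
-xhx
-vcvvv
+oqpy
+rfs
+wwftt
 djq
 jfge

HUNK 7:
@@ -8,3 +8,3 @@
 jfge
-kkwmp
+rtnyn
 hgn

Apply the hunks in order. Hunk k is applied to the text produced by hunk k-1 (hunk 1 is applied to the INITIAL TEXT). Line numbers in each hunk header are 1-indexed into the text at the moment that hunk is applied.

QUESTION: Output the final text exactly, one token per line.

Answer: xwups
zatf
ndx
oqpy
rfs
wwftt
djq
jfge
rtnyn
hgn
cgezq

Derivation:
Hunk 1: at line 1 remove [iqd,pel] add [atfgr,eyoe] -> 13 lines: xwups atfgr eyoe skwql itnk ztem zuai cxr oivci jfge kkwmp hgn cgezq
Hunk 2: at line 6 remove [zuai,cxr,oivci] add [djq] -> 11 lines: xwups atfgr eyoe skwql itnk ztem djq jfge kkwmp hgn cgezq
Hunk 3: at line 3 remove [itnk,ztem] add [fri,tspe,qnqo] -> 12 lines: xwups atfgr eyoe skwql fri tspe qnqo djq jfge kkwmp hgn cgezq
Hunk 4: at line 5 remove [tspe,qnqo] add [xhx,vcvvv] -> 12 lines: xwups atfgr eyoe skwql fri xhx vcvvv djq jfge kkwmp hgn cgezq
Hunk 5: at line 1 remove [atfgr,eyoe,skwql] add [zatf,ndx] -> 11 lines: xwups zatf ndx fri xhx vcvvv djq jfge kkwmp hgn cgezq
Hunk 6: at line 2 remove [fri,xhx,vcvvv] add [oqpy,rfs,wwftt] -> 11 lines: xwups zatf ndx oqpy rfs wwftt djq jfge kkwmp hgn cgezq
Hunk 7: at line 8 remove [kkwmp] add [rtnyn] -> 11 lines: xwups zatf ndx oqpy rfs wwftt djq jfge rtnyn hgn cgezq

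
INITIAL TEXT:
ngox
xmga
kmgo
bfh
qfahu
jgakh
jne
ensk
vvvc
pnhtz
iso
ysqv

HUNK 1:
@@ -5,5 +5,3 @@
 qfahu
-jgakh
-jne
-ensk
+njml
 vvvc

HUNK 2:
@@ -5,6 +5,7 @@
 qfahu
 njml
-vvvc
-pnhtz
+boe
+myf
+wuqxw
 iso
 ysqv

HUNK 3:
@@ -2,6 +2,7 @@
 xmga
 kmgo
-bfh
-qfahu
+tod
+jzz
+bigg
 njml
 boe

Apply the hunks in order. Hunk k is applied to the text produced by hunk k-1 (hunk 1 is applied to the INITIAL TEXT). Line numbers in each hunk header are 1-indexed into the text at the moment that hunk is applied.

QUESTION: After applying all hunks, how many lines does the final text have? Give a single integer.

Hunk 1: at line 5 remove [jgakh,jne,ensk] add [njml] -> 10 lines: ngox xmga kmgo bfh qfahu njml vvvc pnhtz iso ysqv
Hunk 2: at line 5 remove [vvvc,pnhtz] add [boe,myf,wuqxw] -> 11 lines: ngox xmga kmgo bfh qfahu njml boe myf wuqxw iso ysqv
Hunk 3: at line 2 remove [bfh,qfahu] add [tod,jzz,bigg] -> 12 lines: ngox xmga kmgo tod jzz bigg njml boe myf wuqxw iso ysqv
Final line count: 12

Answer: 12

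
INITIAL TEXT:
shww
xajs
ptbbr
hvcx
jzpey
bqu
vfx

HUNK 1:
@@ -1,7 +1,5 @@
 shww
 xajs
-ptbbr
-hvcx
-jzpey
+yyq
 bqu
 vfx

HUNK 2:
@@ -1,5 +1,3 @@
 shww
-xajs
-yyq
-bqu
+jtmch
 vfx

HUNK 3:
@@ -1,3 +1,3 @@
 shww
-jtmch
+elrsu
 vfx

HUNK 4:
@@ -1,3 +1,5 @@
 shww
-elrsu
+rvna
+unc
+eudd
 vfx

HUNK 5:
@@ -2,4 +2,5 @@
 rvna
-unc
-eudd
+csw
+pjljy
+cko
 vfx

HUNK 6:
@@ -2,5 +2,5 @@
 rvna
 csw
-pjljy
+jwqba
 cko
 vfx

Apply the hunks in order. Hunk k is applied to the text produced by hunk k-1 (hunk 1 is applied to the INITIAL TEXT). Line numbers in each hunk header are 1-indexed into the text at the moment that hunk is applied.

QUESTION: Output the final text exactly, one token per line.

Hunk 1: at line 1 remove [ptbbr,hvcx,jzpey] add [yyq] -> 5 lines: shww xajs yyq bqu vfx
Hunk 2: at line 1 remove [xajs,yyq,bqu] add [jtmch] -> 3 lines: shww jtmch vfx
Hunk 3: at line 1 remove [jtmch] add [elrsu] -> 3 lines: shww elrsu vfx
Hunk 4: at line 1 remove [elrsu] add [rvna,unc,eudd] -> 5 lines: shww rvna unc eudd vfx
Hunk 5: at line 2 remove [unc,eudd] add [csw,pjljy,cko] -> 6 lines: shww rvna csw pjljy cko vfx
Hunk 6: at line 2 remove [pjljy] add [jwqba] -> 6 lines: shww rvna csw jwqba cko vfx

Answer: shww
rvna
csw
jwqba
cko
vfx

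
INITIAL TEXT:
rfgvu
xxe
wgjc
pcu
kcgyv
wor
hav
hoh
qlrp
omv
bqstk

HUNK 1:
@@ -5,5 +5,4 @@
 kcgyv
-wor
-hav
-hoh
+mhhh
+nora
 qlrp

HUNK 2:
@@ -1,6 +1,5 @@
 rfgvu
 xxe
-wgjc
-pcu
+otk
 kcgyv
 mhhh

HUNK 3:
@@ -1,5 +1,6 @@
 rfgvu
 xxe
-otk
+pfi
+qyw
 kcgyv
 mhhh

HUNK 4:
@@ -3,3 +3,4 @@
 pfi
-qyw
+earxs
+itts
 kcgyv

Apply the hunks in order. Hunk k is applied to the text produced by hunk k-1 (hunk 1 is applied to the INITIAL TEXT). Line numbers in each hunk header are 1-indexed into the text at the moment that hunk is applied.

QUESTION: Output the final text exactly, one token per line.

Answer: rfgvu
xxe
pfi
earxs
itts
kcgyv
mhhh
nora
qlrp
omv
bqstk

Derivation:
Hunk 1: at line 5 remove [wor,hav,hoh] add [mhhh,nora] -> 10 lines: rfgvu xxe wgjc pcu kcgyv mhhh nora qlrp omv bqstk
Hunk 2: at line 1 remove [wgjc,pcu] add [otk] -> 9 lines: rfgvu xxe otk kcgyv mhhh nora qlrp omv bqstk
Hunk 3: at line 1 remove [otk] add [pfi,qyw] -> 10 lines: rfgvu xxe pfi qyw kcgyv mhhh nora qlrp omv bqstk
Hunk 4: at line 3 remove [qyw] add [earxs,itts] -> 11 lines: rfgvu xxe pfi earxs itts kcgyv mhhh nora qlrp omv bqstk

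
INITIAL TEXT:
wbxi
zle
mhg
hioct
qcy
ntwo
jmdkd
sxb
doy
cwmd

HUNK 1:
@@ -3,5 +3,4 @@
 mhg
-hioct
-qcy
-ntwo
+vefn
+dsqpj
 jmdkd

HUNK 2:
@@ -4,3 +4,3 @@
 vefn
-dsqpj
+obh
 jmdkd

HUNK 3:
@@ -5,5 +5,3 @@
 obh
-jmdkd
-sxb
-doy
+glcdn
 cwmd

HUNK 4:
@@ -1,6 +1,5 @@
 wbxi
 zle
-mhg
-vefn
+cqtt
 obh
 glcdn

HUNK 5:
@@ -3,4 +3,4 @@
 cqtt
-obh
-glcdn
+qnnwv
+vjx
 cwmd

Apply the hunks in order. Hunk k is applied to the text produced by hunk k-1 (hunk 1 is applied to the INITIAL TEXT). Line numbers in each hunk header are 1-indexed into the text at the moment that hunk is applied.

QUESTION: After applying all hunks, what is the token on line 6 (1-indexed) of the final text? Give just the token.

Answer: cwmd

Derivation:
Hunk 1: at line 3 remove [hioct,qcy,ntwo] add [vefn,dsqpj] -> 9 lines: wbxi zle mhg vefn dsqpj jmdkd sxb doy cwmd
Hunk 2: at line 4 remove [dsqpj] add [obh] -> 9 lines: wbxi zle mhg vefn obh jmdkd sxb doy cwmd
Hunk 3: at line 5 remove [jmdkd,sxb,doy] add [glcdn] -> 7 lines: wbxi zle mhg vefn obh glcdn cwmd
Hunk 4: at line 1 remove [mhg,vefn] add [cqtt] -> 6 lines: wbxi zle cqtt obh glcdn cwmd
Hunk 5: at line 3 remove [obh,glcdn] add [qnnwv,vjx] -> 6 lines: wbxi zle cqtt qnnwv vjx cwmd
Final line 6: cwmd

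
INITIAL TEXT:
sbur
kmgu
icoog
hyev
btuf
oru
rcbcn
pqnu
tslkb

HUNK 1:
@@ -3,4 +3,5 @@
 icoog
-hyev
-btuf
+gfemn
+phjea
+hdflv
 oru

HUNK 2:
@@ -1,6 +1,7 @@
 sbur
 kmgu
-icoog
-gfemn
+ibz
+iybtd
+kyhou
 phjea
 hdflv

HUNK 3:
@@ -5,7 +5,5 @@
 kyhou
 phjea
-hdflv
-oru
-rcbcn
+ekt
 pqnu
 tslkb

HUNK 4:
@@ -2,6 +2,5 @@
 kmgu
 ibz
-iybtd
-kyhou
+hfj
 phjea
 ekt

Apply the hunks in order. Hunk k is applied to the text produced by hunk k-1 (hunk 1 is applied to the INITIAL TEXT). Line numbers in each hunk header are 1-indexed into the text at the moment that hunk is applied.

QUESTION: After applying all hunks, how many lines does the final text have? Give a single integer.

Hunk 1: at line 3 remove [hyev,btuf] add [gfemn,phjea,hdflv] -> 10 lines: sbur kmgu icoog gfemn phjea hdflv oru rcbcn pqnu tslkb
Hunk 2: at line 1 remove [icoog,gfemn] add [ibz,iybtd,kyhou] -> 11 lines: sbur kmgu ibz iybtd kyhou phjea hdflv oru rcbcn pqnu tslkb
Hunk 3: at line 5 remove [hdflv,oru,rcbcn] add [ekt] -> 9 lines: sbur kmgu ibz iybtd kyhou phjea ekt pqnu tslkb
Hunk 4: at line 2 remove [iybtd,kyhou] add [hfj] -> 8 lines: sbur kmgu ibz hfj phjea ekt pqnu tslkb
Final line count: 8

Answer: 8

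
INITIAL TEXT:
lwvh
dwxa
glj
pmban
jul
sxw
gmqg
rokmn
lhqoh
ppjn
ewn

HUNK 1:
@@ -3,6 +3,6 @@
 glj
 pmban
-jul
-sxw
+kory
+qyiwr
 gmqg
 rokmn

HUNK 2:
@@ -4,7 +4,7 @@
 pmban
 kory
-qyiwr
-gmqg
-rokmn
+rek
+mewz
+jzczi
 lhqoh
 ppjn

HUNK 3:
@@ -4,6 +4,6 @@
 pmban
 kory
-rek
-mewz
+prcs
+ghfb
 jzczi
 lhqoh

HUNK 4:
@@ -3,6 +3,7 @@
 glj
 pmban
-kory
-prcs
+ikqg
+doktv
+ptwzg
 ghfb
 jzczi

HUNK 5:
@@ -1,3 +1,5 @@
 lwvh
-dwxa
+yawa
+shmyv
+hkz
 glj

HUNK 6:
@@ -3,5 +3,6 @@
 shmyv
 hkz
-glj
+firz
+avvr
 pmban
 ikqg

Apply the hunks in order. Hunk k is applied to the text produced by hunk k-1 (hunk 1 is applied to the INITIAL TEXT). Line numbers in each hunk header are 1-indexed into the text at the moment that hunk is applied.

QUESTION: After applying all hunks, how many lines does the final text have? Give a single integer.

Answer: 15

Derivation:
Hunk 1: at line 3 remove [jul,sxw] add [kory,qyiwr] -> 11 lines: lwvh dwxa glj pmban kory qyiwr gmqg rokmn lhqoh ppjn ewn
Hunk 2: at line 4 remove [qyiwr,gmqg,rokmn] add [rek,mewz,jzczi] -> 11 lines: lwvh dwxa glj pmban kory rek mewz jzczi lhqoh ppjn ewn
Hunk 3: at line 4 remove [rek,mewz] add [prcs,ghfb] -> 11 lines: lwvh dwxa glj pmban kory prcs ghfb jzczi lhqoh ppjn ewn
Hunk 4: at line 3 remove [kory,prcs] add [ikqg,doktv,ptwzg] -> 12 lines: lwvh dwxa glj pmban ikqg doktv ptwzg ghfb jzczi lhqoh ppjn ewn
Hunk 5: at line 1 remove [dwxa] add [yawa,shmyv,hkz] -> 14 lines: lwvh yawa shmyv hkz glj pmban ikqg doktv ptwzg ghfb jzczi lhqoh ppjn ewn
Hunk 6: at line 3 remove [glj] add [firz,avvr] -> 15 lines: lwvh yawa shmyv hkz firz avvr pmban ikqg doktv ptwzg ghfb jzczi lhqoh ppjn ewn
Final line count: 15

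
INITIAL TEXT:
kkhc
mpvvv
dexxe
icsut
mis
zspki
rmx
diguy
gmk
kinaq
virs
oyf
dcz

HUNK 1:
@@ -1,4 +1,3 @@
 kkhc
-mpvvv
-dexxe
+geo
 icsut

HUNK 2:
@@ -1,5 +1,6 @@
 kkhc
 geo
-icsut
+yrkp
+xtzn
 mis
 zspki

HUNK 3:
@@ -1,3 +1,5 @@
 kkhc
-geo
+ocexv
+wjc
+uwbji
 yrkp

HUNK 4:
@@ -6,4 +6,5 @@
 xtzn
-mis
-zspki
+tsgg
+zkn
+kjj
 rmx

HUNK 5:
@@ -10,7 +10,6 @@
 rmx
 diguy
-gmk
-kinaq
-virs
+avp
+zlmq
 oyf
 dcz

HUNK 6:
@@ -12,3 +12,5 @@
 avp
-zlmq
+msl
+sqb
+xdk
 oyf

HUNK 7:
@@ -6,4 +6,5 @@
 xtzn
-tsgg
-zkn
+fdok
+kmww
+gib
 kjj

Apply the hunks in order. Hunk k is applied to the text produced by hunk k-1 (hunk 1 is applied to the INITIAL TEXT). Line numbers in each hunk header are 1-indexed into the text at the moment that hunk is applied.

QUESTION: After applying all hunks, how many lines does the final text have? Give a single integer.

Hunk 1: at line 1 remove [mpvvv,dexxe] add [geo] -> 12 lines: kkhc geo icsut mis zspki rmx diguy gmk kinaq virs oyf dcz
Hunk 2: at line 1 remove [icsut] add [yrkp,xtzn] -> 13 lines: kkhc geo yrkp xtzn mis zspki rmx diguy gmk kinaq virs oyf dcz
Hunk 3: at line 1 remove [geo] add [ocexv,wjc,uwbji] -> 15 lines: kkhc ocexv wjc uwbji yrkp xtzn mis zspki rmx diguy gmk kinaq virs oyf dcz
Hunk 4: at line 6 remove [mis,zspki] add [tsgg,zkn,kjj] -> 16 lines: kkhc ocexv wjc uwbji yrkp xtzn tsgg zkn kjj rmx diguy gmk kinaq virs oyf dcz
Hunk 5: at line 10 remove [gmk,kinaq,virs] add [avp,zlmq] -> 15 lines: kkhc ocexv wjc uwbji yrkp xtzn tsgg zkn kjj rmx diguy avp zlmq oyf dcz
Hunk 6: at line 12 remove [zlmq] add [msl,sqb,xdk] -> 17 lines: kkhc ocexv wjc uwbji yrkp xtzn tsgg zkn kjj rmx diguy avp msl sqb xdk oyf dcz
Hunk 7: at line 6 remove [tsgg,zkn] add [fdok,kmww,gib] -> 18 lines: kkhc ocexv wjc uwbji yrkp xtzn fdok kmww gib kjj rmx diguy avp msl sqb xdk oyf dcz
Final line count: 18

Answer: 18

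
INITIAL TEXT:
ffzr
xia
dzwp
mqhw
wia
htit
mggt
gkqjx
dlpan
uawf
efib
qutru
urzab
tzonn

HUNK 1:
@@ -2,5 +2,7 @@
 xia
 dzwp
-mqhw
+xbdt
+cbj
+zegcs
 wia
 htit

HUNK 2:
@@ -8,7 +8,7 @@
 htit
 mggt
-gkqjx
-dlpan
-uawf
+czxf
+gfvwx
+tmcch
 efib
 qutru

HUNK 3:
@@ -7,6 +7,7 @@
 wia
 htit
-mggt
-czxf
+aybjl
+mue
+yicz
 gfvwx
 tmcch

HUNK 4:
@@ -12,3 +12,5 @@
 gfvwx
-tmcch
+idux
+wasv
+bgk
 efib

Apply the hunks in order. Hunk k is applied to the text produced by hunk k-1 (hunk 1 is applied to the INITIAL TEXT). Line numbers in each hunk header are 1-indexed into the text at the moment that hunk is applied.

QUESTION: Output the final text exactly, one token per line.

Answer: ffzr
xia
dzwp
xbdt
cbj
zegcs
wia
htit
aybjl
mue
yicz
gfvwx
idux
wasv
bgk
efib
qutru
urzab
tzonn

Derivation:
Hunk 1: at line 2 remove [mqhw] add [xbdt,cbj,zegcs] -> 16 lines: ffzr xia dzwp xbdt cbj zegcs wia htit mggt gkqjx dlpan uawf efib qutru urzab tzonn
Hunk 2: at line 8 remove [gkqjx,dlpan,uawf] add [czxf,gfvwx,tmcch] -> 16 lines: ffzr xia dzwp xbdt cbj zegcs wia htit mggt czxf gfvwx tmcch efib qutru urzab tzonn
Hunk 3: at line 7 remove [mggt,czxf] add [aybjl,mue,yicz] -> 17 lines: ffzr xia dzwp xbdt cbj zegcs wia htit aybjl mue yicz gfvwx tmcch efib qutru urzab tzonn
Hunk 4: at line 12 remove [tmcch] add [idux,wasv,bgk] -> 19 lines: ffzr xia dzwp xbdt cbj zegcs wia htit aybjl mue yicz gfvwx idux wasv bgk efib qutru urzab tzonn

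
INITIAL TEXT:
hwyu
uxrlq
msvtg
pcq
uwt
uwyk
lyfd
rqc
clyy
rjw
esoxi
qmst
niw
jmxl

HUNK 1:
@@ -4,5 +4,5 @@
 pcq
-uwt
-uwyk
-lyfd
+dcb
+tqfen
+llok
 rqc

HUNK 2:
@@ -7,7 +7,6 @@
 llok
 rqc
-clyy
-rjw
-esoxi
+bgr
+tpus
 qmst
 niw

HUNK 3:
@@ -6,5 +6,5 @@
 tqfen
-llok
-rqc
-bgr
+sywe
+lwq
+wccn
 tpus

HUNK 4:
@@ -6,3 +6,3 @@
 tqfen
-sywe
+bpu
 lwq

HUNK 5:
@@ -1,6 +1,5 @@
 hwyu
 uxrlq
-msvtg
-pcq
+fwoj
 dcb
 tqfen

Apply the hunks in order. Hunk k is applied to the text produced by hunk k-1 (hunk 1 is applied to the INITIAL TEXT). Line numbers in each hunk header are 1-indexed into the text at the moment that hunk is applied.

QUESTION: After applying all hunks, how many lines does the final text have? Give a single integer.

Answer: 12

Derivation:
Hunk 1: at line 4 remove [uwt,uwyk,lyfd] add [dcb,tqfen,llok] -> 14 lines: hwyu uxrlq msvtg pcq dcb tqfen llok rqc clyy rjw esoxi qmst niw jmxl
Hunk 2: at line 7 remove [clyy,rjw,esoxi] add [bgr,tpus] -> 13 lines: hwyu uxrlq msvtg pcq dcb tqfen llok rqc bgr tpus qmst niw jmxl
Hunk 3: at line 6 remove [llok,rqc,bgr] add [sywe,lwq,wccn] -> 13 lines: hwyu uxrlq msvtg pcq dcb tqfen sywe lwq wccn tpus qmst niw jmxl
Hunk 4: at line 6 remove [sywe] add [bpu] -> 13 lines: hwyu uxrlq msvtg pcq dcb tqfen bpu lwq wccn tpus qmst niw jmxl
Hunk 5: at line 1 remove [msvtg,pcq] add [fwoj] -> 12 lines: hwyu uxrlq fwoj dcb tqfen bpu lwq wccn tpus qmst niw jmxl
Final line count: 12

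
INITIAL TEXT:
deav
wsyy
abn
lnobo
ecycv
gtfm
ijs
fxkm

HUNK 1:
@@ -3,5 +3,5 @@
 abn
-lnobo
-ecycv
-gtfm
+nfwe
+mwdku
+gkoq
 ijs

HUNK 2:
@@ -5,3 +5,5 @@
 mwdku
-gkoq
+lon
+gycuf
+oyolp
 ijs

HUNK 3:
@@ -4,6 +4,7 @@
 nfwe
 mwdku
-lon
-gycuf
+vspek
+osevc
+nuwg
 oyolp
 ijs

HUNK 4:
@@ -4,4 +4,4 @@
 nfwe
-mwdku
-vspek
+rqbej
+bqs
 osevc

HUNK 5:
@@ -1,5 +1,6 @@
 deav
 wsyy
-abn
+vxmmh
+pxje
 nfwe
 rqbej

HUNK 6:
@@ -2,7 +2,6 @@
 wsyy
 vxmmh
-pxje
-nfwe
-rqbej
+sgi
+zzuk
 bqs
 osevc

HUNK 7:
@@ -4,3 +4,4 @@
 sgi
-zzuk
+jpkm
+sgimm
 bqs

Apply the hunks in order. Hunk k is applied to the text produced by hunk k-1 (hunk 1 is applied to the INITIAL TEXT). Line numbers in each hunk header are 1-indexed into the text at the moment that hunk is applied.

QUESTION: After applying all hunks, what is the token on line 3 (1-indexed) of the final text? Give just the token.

Hunk 1: at line 3 remove [lnobo,ecycv,gtfm] add [nfwe,mwdku,gkoq] -> 8 lines: deav wsyy abn nfwe mwdku gkoq ijs fxkm
Hunk 2: at line 5 remove [gkoq] add [lon,gycuf,oyolp] -> 10 lines: deav wsyy abn nfwe mwdku lon gycuf oyolp ijs fxkm
Hunk 3: at line 4 remove [lon,gycuf] add [vspek,osevc,nuwg] -> 11 lines: deav wsyy abn nfwe mwdku vspek osevc nuwg oyolp ijs fxkm
Hunk 4: at line 4 remove [mwdku,vspek] add [rqbej,bqs] -> 11 lines: deav wsyy abn nfwe rqbej bqs osevc nuwg oyolp ijs fxkm
Hunk 5: at line 1 remove [abn] add [vxmmh,pxje] -> 12 lines: deav wsyy vxmmh pxje nfwe rqbej bqs osevc nuwg oyolp ijs fxkm
Hunk 6: at line 2 remove [pxje,nfwe,rqbej] add [sgi,zzuk] -> 11 lines: deav wsyy vxmmh sgi zzuk bqs osevc nuwg oyolp ijs fxkm
Hunk 7: at line 4 remove [zzuk] add [jpkm,sgimm] -> 12 lines: deav wsyy vxmmh sgi jpkm sgimm bqs osevc nuwg oyolp ijs fxkm
Final line 3: vxmmh

Answer: vxmmh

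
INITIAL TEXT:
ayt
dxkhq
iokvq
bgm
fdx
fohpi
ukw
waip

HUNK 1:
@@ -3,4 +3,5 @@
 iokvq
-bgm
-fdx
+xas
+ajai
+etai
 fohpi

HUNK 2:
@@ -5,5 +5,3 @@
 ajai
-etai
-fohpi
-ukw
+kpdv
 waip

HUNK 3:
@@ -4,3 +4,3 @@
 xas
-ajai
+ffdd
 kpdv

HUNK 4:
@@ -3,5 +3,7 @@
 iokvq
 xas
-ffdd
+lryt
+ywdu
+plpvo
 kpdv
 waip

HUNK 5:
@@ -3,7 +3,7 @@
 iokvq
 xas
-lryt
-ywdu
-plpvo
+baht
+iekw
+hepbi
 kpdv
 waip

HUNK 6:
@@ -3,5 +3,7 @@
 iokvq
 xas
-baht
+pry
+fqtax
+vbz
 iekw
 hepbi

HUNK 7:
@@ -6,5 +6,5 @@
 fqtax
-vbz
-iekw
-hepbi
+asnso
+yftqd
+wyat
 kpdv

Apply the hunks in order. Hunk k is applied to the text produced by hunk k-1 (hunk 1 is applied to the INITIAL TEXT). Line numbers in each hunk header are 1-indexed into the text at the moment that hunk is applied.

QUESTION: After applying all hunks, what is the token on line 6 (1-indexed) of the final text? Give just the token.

Answer: fqtax

Derivation:
Hunk 1: at line 3 remove [bgm,fdx] add [xas,ajai,etai] -> 9 lines: ayt dxkhq iokvq xas ajai etai fohpi ukw waip
Hunk 2: at line 5 remove [etai,fohpi,ukw] add [kpdv] -> 7 lines: ayt dxkhq iokvq xas ajai kpdv waip
Hunk 3: at line 4 remove [ajai] add [ffdd] -> 7 lines: ayt dxkhq iokvq xas ffdd kpdv waip
Hunk 4: at line 3 remove [ffdd] add [lryt,ywdu,plpvo] -> 9 lines: ayt dxkhq iokvq xas lryt ywdu plpvo kpdv waip
Hunk 5: at line 3 remove [lryt,ywdu,plpvo] add [baht,iekw,hepbi] -> 9 lines: ayt dxkhq iokvq xas baht iekw hepbi kpdv waip
Hunk 6: at line 3 remove [baht] add [pry,fqtax,vbz] -> 11 lines: ayt dxkhq iokvq xas pry fqtax vbz iekw hepbi kpdv waip
Hunk 7: at line 6 remove [vbz,iekw,hepbi] add [asnso,yftqd,wyat] -> 11 lines: ayt dxkhq iokvq xas pry fqtax asnso yftqd wyat kpdv waip
Final line 6: fqtax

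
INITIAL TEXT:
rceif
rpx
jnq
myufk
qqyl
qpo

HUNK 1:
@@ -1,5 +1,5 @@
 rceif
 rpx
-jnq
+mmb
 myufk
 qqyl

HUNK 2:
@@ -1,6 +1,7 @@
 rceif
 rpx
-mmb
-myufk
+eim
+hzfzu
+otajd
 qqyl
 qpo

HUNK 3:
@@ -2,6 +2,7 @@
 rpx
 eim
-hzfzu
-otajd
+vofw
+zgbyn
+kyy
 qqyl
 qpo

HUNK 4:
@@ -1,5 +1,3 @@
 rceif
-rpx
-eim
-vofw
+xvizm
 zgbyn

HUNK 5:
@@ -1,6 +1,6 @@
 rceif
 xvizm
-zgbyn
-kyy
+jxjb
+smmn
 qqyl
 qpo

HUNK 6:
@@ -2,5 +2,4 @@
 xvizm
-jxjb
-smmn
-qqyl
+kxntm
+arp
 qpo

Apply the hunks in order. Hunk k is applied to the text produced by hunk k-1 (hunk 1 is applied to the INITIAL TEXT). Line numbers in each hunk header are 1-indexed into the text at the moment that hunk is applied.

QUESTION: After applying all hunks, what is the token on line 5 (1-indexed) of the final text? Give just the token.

Answer: qpo

Derivation:
Hunk 1: at line 1 remove [jnq] add [mmb] -> 6 lines: rceif rpx mmb myufk qqyl qpo
Hunk 2: at line 1 remove [mmb,myufk] add [eim,hzfzu,otajd] -> 7 lines: rceif rpx eim hzfzu otajd qqyl qpo
Hunk 3: at line 2 remove [hzfzu,otajd] add [vofw,zgbyn,kyy] -> 8 lines: rceif rpx eim vofw zgbyn kyy qqyl qpo
Hunk 4: at line 1 remove [rpx,eim,vofw] add [xvizm] -> 6 lines: rceif xvizm zgbyn kyy qqyl qpo
Hunk 5: at line 1 remove [zgbyn,kyy] add [jxjb,smmn] -> 6 lines: rceif xvizm jxjb smmn qqyl qpo
Hunk 6: at line 2 remove [jxjb,smmn,qqyl] add [kxntm,arp] -> 5 lines: rceif xvizm kxntm arp qpo
Final line 5: qpo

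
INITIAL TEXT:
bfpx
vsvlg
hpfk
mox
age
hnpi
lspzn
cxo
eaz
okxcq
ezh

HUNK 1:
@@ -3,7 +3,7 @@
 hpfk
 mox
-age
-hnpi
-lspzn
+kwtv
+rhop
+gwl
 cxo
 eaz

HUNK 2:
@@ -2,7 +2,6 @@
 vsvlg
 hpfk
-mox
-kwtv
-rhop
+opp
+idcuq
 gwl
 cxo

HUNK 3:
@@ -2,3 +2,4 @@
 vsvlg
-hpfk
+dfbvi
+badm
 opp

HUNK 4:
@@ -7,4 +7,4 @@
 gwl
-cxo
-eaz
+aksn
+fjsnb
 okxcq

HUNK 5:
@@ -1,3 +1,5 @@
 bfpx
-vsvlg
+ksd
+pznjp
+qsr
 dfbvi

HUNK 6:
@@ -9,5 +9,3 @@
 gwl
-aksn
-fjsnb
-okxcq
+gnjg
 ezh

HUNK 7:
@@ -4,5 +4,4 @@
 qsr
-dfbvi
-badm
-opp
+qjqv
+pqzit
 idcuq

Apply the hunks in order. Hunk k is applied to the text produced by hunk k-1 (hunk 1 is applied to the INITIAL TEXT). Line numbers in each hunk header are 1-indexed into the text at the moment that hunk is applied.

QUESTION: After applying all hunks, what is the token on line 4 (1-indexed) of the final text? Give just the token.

Answer: qsr

Derivation:
Hunk 1: at line 3 remove [age,hnpi,lspzn] add [kwtv,rhop,gwl] -> 11 lines: bfpx vsvlg hpfk mox kwtv rhop gwl cxo eaz okxcq ezh
Hunk 2: at line 2 remove [mox,kwtv,rhop] add [opp,idcuq] -> 10 lines: bfpx vsvlg hpfk opp idcuq gwl cxo eaz okxcq ezh
Hunk 3: at line 2 remove [hpfk] add [dfbvi,badm] -> 11 lines: bfpx vsvlg dfbvi badm opp idcuq gwl cxo eaz okxcq ezh
Hunk 4: at line 7 remove [cxo,eaz] add [aksn,fjsnb] -> 11 lines: bfpx vsvlg dfbvi badm opp idcuq gwl aksn fjsnb okxcq ezh
Hunk 5: at line 1 remove [vsvlg] add [ksd,pznjp,qsr] -> 13 lines: bfpx ksd pznjp qsr dfbvi badm opp idcuq gwl aksn fjsnb okxcq ezh
Hunk 6: at line 9 remove [aksn,fjsnb,okxcq] add [gnjg] -> 11 lines: bfpx ksd pznjp qsr dfbvi badm opp idcuq gwl gnjg ezh
Hunk 7: at line 4 remove [dfbvi,badm,opp] add [qjqv,pqzit] -> 10 lines: bfpx ksd pznjp qsr qjqv pqzit idcuq gwl gnjg ezh
Final line 4: qsr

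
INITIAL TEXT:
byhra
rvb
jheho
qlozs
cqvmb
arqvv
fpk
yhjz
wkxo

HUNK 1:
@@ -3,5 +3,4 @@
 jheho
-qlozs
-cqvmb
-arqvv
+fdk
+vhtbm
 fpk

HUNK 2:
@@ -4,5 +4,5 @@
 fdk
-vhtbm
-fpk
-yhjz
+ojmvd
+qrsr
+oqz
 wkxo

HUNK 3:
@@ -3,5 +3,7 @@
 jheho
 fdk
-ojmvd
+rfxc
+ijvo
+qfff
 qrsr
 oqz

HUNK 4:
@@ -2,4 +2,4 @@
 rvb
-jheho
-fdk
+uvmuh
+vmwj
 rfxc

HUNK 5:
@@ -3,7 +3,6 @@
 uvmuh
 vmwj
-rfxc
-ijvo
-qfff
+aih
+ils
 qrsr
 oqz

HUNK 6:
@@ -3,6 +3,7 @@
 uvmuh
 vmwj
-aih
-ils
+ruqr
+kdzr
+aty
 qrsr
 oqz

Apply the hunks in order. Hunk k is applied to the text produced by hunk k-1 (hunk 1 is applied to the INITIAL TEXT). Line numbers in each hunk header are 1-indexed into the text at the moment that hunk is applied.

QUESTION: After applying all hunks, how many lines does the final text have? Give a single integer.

Answer: 10

Derivation:
Hunk 1: at line 3 remove [qlozs,cqvmb,arqvv] add [fdk,vhtbm] -> 8 lines: byhra rvb jheho fdk vhtbm fpk yhjz wkxo
Hunk 2: at line 4 remove [vhtbm,fpk,yhjz] add [ojmvd,qrsr,oqz] -> 8 lines: byhra rvb jheho fdk ojmvd qrsr oqz wkxo
Hunk 3: at line 3 remove [ojmvd] add [rfxc,ijvo,qfff] -> 10 lines: byhra rvb jheho fdk rfxc ijvo qfff qrsr oqz wkxo
Hunk 4: at line 2 remove [jheho,fdk] add [uvmuh,vmwj] -> 10 lines: byhra rvb uvmuh vmwj rfxc ijvo qfff qrsr oqz wkxo
Hunk 5: at line 3 remove [rfxc,ijvo,qfff] add [aih,ils] -> 9 lines: byhra rvb uvmuh vmwj aih ils qrsr oqz wkxo
Hunk 6: at line 3 remove [aih,ils] add [ruqr,kdzr,aty] -> 10 lines: byhra rvb uvmuh vmwj ruqr kdzr aty qrsr oqz wkxo
Final line count: 10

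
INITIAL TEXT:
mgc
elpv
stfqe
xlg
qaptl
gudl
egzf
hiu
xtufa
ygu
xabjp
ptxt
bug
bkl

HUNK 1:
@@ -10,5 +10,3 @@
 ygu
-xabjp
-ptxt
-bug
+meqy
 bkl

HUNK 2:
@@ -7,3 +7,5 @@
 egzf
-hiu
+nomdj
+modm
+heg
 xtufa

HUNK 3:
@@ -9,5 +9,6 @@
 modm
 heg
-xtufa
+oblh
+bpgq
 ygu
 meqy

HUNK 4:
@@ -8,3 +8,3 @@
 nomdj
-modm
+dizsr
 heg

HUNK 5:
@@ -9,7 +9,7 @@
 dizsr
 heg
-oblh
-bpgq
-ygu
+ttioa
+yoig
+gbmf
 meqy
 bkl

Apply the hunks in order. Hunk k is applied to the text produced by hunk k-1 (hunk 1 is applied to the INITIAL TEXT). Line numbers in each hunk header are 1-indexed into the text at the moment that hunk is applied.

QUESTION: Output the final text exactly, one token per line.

Answer: mgc
elpv
stfqe
xlg
qaptl
gudl
egzf
nomdj
dizsr
heg
ttioa
yoig
gbmf
meqy
bkl

Derivation:
Hunk 1: at line 10 remove [xabjp,ptxt,bug] add [meqy] -> 12 lines: mgc elpv stfqe xlg qaptl gudl egzf hiu xtufa ygu meqy bkl
Hunk 2: at line 7 remove [hiu] add [nomdj,modm,heg] -> 14 lines: mgc elpv stfqe xlg qaptl gudl egzf nomdj modm heg xtufa ygu meqy bkl
Hunk 3: at line 9 remove [xtufa] add [oblh,bpgq] -> 15 lines: mgc elpv stfqe xlg qaptl gudl egzf nomdj modm heg oblh bpgq ygu meqy bkl
Hunk 4: at line 8 remove [modm] add [dizsr] -> 15 lines: mgc elpv stfqe xlg qaptl gudl egzf nomdj dizsr heg oblh bpgq ygu meqy bkl
Hunk 5: at line 9 remove [oblh,bpgq,ygu] add [ttioa,yoig,gbmf] -> 15 lines: mgc elpv stfqe xlg qaptl gudl egzf nomdj dizsr heg ttioa yoig gbmf meqy bkl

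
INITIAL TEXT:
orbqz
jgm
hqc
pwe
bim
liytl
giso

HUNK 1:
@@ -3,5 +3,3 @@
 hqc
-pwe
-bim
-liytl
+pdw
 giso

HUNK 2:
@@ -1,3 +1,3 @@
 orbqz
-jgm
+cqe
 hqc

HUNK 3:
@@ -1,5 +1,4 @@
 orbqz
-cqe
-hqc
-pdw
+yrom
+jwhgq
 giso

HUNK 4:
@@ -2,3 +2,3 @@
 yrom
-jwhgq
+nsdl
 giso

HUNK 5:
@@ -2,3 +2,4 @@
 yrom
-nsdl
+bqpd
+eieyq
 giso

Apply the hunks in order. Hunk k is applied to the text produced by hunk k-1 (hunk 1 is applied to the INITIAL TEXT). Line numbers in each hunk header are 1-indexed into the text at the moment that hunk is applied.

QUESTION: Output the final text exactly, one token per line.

Hunk 1: at line 3 remove [pwe,bim,liytl] add [pdw] -> 5 lines: orbqz jgm hqc pdw giso
Hunk 2: at line 1 remove [jgm] add [cqe] -> 5 lines: orbqz cqe hqc pdw giso
Hunk 3: at line 1 remove [cqe,hqc,pdw] add [yrom,jwhgq] -> 4 lines: orbqz yrom jwhgq giso
Hunk 4: at line 2 remove [jwhgq] add [nsdl] -> 4 lines: orbqz yrom nsdl giso
Hunk 5: at line 2 remove [nsdl] add [bqpd,eieyq] -> 5 lines: orbqz yrom bqpd eieyq giso

Answer: orbqz
yrom
bqpd
eieyq
giso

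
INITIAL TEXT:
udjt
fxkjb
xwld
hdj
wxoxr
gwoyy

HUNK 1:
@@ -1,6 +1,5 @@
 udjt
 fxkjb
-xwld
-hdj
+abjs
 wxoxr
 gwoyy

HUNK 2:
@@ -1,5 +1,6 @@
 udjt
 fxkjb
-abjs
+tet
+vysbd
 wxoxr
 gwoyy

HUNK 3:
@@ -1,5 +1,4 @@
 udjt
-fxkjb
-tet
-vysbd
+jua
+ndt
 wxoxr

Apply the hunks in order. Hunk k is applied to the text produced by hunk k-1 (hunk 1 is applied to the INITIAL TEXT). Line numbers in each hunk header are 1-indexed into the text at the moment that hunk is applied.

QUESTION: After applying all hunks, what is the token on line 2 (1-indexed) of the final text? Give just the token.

Hunk 1: at line 1 remove [xwld,hdj] add [abjs] -> 5 lines: udjt fxkjb abjs wxoxr gwoyy
Hunk 2: at line 1 remove [abjs] add [tet,vysbd] -> 6 lines: udjt fxkjb tet vysbd wxoxr gwoyy
Hunk 3: at line 1 remove [fxkjb,tet,vysbd] add [jua,ndt] -> 5 lines: udjt jua ndt wxoxr gwoyy
Final line 2: jua

Answer: jua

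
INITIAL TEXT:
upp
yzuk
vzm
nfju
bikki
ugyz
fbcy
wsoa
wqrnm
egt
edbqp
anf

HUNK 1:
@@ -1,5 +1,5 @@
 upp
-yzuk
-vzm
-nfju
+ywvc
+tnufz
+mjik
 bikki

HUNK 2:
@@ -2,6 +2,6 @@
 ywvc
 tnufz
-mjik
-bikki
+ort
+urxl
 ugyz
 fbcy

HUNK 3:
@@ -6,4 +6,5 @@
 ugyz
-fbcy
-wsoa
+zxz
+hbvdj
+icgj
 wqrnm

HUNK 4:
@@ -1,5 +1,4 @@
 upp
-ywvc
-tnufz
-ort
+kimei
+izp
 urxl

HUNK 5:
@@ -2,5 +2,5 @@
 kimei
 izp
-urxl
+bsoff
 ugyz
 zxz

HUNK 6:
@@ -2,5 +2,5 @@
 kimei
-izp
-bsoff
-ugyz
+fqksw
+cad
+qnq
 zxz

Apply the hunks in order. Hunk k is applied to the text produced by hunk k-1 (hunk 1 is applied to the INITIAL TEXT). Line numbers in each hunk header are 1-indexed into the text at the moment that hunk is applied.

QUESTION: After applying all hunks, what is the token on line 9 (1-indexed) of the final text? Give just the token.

Answer: wqrnm

Derivation:
Hunk 1: at line 1 remove [yzuk,vzm,nfju] add [ywvc,tnufz,mjik] -> 12 lines: upp ywvc tnufz mjik bikki ugyz fbcy wsoa wqrnm egt edbqp anf
Hunk 2: at line 2 remove [mjik,bikki] add [ort,urxl] -> 12 lines: upp ywvc tnufz ort urxl ugyz fbcy wsoa wqrnm egt edbqp anf
Hunk 3: at line 6 remove [fbcy,wsoa] add [zxz,hbvdj,icgj] -> 13 lines: upp ywvc tnufz ort urxl ugyz zxz hbvdj icgj wqrnm egt edbqp anf
Hunk 4: at line 1 remove [ywvc,tnufz,ort] add [kimei,izp] -> 12 lines: upp kimei izp urxl ugyz zxz hbvdj icgj wqrnm egt edbqp anf
Hunk 5: at line 2 remove [urxl] add [bsoff] -> 12 lines: upp kimei izp bsoff ugyz zxz hbvdj icgj wqrnm egt edbqp anf
Hunk 6: at line 2 remove [izp,bsoff,ugyz] add [fqksw,cad,qnq] -> 12 lines: upp kimei fqksw cad qnq zxz hbvdj icgj wqrnm egt edbqp anf
Final line 9: wqrnm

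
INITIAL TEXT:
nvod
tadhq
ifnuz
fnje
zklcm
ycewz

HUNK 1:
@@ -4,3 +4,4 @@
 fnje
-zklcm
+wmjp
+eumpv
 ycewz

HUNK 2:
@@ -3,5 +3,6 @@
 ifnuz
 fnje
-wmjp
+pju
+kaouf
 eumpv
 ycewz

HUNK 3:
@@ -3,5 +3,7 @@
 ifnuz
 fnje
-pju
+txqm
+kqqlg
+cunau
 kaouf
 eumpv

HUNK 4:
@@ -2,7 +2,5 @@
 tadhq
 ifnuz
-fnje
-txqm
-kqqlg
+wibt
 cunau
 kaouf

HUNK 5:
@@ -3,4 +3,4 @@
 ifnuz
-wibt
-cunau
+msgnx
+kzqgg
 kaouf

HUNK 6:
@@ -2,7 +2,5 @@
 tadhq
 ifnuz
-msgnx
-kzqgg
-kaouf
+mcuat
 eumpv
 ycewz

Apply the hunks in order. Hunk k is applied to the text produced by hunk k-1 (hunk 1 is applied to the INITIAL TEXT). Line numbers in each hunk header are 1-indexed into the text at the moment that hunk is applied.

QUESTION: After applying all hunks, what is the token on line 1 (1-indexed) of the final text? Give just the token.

Answer: nvod

Derivation:
Hunk 1: at line 4 remove [zklcm] add [wmjp,eumpv] -> 7 lines: nvod tadhq ifnuz fnje wmjp eumpv ycewz
Hunk 2: at line 3 remove [wmjp] add [pju,kaouf] -> 8 lines: nvod tadhq ifnuz fnje pju kaouf eumpv ycewz
Hunk 3: at line 3 remove [pju] add [txqm,kqqlg,cunau] -> 10 lines: nvod tadhq ifnuz fnje txqm kqqlg cunau kaouf eumpv ycewz
Hunk 4: at line 2 remove [fnje,txqm,kqqlg] add [wibt] -> 8 lines: nvod tadhq ifnuz wibt cunau kaouf eumpv ycewz
Hunk 5: at line 3 remove [wibt,cunau] add [msgnx,kzqgg] -> 8 lines: nvod tadhq ifnuz msgnx kzqgg kaouf eumpv ycewz
Hunk 6: at line 2 remove [msgnx,kzqgg,kaouf] add [mcuat] -> 6 lines: nvod tadhq ifnuz mcuat eumpv ycewz
Final line 1: nvod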